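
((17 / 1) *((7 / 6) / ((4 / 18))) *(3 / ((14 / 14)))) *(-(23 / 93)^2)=-62951 / 3844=-16.38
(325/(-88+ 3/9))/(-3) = 325/263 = 1.24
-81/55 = -1.47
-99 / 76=-1.30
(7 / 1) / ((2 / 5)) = 35 / 2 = 17.50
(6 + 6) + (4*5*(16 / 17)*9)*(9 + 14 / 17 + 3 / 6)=508908 / 289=1760.93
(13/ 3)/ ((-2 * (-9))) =13/ 54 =0.24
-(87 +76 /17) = -1555 /17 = -91.47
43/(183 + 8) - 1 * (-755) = 144248/191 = 755.23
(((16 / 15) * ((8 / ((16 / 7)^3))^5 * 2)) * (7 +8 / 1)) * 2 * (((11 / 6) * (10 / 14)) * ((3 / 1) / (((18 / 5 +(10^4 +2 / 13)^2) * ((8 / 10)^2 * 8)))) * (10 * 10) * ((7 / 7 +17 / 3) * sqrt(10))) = 0.00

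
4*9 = 36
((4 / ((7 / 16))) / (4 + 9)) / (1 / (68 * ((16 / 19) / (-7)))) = -69632 / 12103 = -5.75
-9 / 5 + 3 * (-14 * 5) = -1059 / 5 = -211.80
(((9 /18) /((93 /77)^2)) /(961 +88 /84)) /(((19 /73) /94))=142396793 /1106659731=0.13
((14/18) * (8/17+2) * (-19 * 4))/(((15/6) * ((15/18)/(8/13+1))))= -625632/5525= -113.24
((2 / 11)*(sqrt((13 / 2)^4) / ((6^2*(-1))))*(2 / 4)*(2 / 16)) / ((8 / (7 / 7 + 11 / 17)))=-1183 / 430848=-0.00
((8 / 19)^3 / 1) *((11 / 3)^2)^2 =7496192 / 555579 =13.49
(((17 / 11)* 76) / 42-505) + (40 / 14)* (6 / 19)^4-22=-15779844851 / 30104151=-524.18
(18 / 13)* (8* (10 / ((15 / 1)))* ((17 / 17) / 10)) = 48 / 65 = 0.74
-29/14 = -2.07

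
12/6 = 2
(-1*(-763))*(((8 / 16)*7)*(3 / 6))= 5341 / 4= 1335.25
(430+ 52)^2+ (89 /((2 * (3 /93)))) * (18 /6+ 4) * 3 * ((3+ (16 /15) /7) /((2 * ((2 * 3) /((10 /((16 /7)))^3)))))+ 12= 10685883443 /12288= 869619.42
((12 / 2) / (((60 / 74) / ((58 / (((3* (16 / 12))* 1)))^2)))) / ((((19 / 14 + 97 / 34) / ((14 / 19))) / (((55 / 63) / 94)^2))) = 320038345 / 13625801208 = 0.02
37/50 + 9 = 487/50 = 9.74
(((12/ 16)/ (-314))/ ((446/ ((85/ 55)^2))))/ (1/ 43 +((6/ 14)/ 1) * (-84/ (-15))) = -186405/ 35314055216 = -0.00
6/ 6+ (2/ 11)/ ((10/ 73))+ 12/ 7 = 1556/ 385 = 4.04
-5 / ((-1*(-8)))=-5 / 8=-0.62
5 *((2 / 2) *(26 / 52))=5 / 2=2.50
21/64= 0.33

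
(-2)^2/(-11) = -4/11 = -0.36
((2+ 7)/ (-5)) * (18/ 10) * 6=-486/ 25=-19.44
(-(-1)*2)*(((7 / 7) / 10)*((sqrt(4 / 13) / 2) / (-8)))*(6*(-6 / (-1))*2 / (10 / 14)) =-63*sqrt(13) / 325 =-0.70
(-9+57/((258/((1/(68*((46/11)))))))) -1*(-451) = 118901745/269008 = 442.00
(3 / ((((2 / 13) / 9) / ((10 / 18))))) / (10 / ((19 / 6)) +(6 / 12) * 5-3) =3705 / 101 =36.68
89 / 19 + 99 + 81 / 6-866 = -28455 / 38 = -748.82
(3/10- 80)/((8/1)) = -797/80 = -9.96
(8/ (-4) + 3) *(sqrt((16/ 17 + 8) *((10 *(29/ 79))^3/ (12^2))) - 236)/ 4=-59 + 145 *sqrt(3699965)/ 636582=-58.56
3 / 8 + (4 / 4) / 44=35 / 88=0.40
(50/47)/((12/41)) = 1025/282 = 3.63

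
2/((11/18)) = 36/11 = 3.27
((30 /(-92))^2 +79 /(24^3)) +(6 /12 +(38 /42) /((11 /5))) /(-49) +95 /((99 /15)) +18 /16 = 430770135491 /27591556608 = 15.61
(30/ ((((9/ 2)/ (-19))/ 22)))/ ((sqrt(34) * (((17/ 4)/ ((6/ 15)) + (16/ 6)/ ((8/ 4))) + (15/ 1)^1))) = -33440 * sqrt(34)/ 10999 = -17.73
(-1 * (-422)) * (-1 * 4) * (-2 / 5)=3376 / 5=675.20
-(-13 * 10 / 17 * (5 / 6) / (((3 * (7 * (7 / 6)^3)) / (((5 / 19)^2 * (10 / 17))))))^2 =-3802500000000 / 62747208465857041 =-0.00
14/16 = 7/8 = 0.88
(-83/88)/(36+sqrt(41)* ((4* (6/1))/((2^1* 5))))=-2075/64768+415* sqrt(41)/194304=-0.02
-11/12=-0.92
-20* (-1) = 20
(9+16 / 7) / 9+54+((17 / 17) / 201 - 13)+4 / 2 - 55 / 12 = 669883 / 16884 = 39.68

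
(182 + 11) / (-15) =-193 / 15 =-12.87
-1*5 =-5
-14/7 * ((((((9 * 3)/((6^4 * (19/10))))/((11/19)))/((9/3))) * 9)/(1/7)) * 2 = -35/22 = -1.59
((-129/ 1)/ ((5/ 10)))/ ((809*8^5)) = -0.00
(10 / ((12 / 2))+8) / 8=29 / 24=1.21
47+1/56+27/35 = 13381/280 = 47.79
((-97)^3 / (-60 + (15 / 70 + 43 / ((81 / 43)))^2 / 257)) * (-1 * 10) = -3016299313397160 / 19146716879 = -157536.11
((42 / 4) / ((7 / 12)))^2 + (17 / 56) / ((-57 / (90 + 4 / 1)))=516305 / 1596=323.50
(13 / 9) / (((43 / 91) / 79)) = 93457 / 387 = 241.49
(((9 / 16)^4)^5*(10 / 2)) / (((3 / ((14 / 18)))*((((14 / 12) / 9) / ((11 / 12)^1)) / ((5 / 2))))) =1114452667080218473425 / 4835703278458516698824704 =0.00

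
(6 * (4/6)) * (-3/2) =-6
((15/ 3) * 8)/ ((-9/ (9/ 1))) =-40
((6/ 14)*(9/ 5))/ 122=27/ 4270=0.01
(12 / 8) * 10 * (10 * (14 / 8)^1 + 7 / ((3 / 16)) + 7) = 1855 / 2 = 927.50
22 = 22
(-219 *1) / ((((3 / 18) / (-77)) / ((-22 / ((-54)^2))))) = -61831 / 81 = -763.35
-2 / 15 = -0.13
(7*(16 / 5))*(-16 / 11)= -1792 / 55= -32.58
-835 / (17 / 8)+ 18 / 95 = -634294 / 1615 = -392.75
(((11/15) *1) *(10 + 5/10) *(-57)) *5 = -2194.50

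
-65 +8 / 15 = -967 / 15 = -64.47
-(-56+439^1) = -383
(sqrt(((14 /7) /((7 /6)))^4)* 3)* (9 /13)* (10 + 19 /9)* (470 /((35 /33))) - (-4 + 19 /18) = 32760.73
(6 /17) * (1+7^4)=14412 /17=847.76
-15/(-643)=15/643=0.02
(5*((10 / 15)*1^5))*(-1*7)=-70 / 3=-23.33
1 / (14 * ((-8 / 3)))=-3 / 112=-0.03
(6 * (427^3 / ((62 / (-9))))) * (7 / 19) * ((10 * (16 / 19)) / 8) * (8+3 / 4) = -2575037025225 / 11191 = -230098921.03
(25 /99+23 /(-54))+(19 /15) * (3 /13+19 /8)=482971 /154440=3.13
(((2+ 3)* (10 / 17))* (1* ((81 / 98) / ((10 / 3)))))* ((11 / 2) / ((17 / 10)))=66825 / 28322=2.36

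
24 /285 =0.08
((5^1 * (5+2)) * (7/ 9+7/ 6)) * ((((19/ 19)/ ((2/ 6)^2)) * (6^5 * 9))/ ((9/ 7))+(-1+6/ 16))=4800896275/ 144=33339557.47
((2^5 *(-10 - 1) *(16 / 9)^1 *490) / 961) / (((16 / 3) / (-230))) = 39670400 / 2883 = 13760.11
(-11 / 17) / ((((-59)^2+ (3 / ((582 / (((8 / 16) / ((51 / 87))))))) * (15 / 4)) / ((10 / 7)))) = -170720 / 642901973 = -0.00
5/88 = 0.06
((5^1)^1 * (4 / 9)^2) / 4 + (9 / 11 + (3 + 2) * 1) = 5404 / 891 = 6.07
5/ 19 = 0.26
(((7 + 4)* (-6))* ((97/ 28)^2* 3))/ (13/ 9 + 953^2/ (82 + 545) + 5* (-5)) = -1752134571/ 1050685048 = -1.67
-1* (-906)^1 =906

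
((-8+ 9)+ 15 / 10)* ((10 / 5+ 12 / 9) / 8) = 25 / 24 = 1.04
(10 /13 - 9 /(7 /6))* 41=-284.75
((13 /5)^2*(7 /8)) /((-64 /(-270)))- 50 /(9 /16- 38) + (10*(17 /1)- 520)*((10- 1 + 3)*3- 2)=-11873.71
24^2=576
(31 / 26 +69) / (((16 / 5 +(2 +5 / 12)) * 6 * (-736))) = -9125 / 3224416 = -0.00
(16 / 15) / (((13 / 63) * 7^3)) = 48 / 3185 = 0.02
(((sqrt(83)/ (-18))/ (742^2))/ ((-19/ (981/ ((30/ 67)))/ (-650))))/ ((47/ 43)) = -20411885 * sqrt(83)/ 2949921912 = -0.06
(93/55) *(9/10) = 837/550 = 1.52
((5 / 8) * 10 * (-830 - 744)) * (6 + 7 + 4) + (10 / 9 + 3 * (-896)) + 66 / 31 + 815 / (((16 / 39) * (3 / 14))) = -358574449 / 2232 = -160651.63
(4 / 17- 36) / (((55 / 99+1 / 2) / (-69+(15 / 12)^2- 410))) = 275004 / 17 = 16176.71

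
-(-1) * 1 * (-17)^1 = -17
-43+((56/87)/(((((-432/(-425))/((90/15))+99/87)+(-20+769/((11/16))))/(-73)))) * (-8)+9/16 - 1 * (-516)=3391923474133/7157402064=473.90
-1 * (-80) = 80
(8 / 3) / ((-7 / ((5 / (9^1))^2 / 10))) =-20 / 1701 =-0.01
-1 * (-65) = 65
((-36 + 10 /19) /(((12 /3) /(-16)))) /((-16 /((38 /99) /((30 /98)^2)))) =-809137 /22275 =-36.32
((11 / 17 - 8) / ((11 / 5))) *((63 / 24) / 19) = -13125 / 28424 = -0.46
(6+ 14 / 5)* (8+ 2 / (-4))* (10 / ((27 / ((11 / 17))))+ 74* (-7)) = -5228344 / 153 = -34172.18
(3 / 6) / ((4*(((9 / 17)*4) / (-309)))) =-1751 / 96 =-18.24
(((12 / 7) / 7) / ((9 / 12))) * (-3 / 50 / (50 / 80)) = -192 / 6125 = -0.03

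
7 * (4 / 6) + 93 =293 / 3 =97.67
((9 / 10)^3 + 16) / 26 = 16729 / 26000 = 0.64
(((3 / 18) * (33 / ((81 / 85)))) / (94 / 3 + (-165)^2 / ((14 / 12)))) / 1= 6545 / 26498232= 0.00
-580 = -580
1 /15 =0.07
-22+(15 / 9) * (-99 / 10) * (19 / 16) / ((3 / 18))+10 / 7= -15471 / 112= -138.13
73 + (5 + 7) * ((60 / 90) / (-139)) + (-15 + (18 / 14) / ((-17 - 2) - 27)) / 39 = 42217647 / 581854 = 72.56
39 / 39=1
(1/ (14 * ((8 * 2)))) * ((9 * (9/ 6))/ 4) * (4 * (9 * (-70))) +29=-287/ 32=-8.97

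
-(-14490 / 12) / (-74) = -2415 / 148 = -16.32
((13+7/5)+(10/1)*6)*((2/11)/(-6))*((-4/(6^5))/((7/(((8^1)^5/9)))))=0.60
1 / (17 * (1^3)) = 1 / 17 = 0.06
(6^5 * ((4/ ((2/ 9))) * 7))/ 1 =979776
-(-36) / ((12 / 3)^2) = 2.25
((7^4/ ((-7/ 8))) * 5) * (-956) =13116320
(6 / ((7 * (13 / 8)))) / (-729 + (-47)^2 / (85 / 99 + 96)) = -76712 / 102703965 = -0.00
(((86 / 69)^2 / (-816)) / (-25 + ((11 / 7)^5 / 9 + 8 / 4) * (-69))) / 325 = 31076143 / 1254493941807600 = 0.00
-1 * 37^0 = -1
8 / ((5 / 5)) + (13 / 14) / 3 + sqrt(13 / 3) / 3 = sqrt(39) / 9 + 349 / 42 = 9.00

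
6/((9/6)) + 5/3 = 17/3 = 5.67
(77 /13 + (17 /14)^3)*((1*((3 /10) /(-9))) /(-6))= 30573 /713440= 0.04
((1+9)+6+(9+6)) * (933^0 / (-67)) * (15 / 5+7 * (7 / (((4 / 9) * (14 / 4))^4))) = -276303 / 52528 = -5.26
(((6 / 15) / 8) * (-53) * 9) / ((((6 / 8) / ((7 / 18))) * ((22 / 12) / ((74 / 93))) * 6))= -13727 / 15345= -0.89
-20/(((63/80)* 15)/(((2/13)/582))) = -320/714987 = -0.00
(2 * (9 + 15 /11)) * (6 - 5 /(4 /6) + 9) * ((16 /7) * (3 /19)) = 4320 /77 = 56.10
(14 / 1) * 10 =140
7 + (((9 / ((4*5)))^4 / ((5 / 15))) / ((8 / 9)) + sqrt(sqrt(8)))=8.82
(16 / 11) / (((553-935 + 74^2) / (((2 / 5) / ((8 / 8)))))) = 16 / 140085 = 0.00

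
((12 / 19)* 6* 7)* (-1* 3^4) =-40824 / 19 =-2148.63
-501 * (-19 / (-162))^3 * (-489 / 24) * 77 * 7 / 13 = 100636064221 / 147386304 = 682.80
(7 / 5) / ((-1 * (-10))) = 7 / 50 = 0.14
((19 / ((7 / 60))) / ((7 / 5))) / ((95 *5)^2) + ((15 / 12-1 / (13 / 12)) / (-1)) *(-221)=6726523 / 93100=72.25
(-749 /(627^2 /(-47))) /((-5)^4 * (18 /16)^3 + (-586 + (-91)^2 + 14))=18023936 /1730802708657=0.00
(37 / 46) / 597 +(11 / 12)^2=554705 / 659088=0.84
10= 10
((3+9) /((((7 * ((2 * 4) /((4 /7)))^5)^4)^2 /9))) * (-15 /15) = -27 /10088945033364741784512340888944830648452958748934144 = -0.00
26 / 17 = 1.53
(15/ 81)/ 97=5/ 2619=0.00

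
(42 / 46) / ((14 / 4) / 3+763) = 18 / 15065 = 0.00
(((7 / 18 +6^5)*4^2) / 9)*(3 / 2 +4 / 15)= 5934940 / 243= 24423.62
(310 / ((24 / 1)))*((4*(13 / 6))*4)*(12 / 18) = 8060 / 27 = 298.52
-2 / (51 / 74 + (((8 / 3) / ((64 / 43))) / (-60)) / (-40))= -4262400 / 1470391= -2.90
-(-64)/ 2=32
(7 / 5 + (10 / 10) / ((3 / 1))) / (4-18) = -13 / 105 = -0.12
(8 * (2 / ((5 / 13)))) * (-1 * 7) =-1456 / 5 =-291.20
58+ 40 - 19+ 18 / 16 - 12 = 545 / 8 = 68.12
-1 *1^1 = -1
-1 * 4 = -4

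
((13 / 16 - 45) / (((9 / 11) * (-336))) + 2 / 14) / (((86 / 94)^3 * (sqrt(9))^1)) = 1525056047 / 11540600064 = 0.13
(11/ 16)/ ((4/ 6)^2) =99/ 64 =1.55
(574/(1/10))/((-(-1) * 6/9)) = 8610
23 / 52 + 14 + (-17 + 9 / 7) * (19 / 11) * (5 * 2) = -93543 / 364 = -256.99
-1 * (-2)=2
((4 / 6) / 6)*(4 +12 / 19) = 0.51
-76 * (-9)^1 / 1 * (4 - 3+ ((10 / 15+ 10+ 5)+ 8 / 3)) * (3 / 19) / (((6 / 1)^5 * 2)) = 29 / 216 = 0.13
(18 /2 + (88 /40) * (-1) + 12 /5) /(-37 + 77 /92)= -0.25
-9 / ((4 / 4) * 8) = -9 / 8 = -1.12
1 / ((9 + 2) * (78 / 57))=19 / 286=0.07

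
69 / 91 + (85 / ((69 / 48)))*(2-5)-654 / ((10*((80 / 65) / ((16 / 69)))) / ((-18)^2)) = -4168.88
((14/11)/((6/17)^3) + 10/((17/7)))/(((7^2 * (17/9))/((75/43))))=2385025/3827516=0.62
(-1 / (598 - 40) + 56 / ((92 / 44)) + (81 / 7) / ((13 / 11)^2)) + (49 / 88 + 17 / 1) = 35153693651 / 668035368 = 52.62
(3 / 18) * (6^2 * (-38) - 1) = -1369 / 6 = -228.17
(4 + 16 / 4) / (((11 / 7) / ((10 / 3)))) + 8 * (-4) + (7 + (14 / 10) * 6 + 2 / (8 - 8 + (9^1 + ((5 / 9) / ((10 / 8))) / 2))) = 8033 / 13695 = 0.59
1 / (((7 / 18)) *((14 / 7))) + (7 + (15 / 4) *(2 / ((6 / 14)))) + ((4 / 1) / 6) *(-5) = 943 / 42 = 22.45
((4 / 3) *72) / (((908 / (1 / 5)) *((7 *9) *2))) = 0.00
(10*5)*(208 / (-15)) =-2080 / 3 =-693.33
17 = 17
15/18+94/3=193/6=32.17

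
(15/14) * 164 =1230/7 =175.71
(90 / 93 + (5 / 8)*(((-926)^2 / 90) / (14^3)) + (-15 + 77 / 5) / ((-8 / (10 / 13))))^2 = 15223935957649225 / 1584832278242304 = 9.61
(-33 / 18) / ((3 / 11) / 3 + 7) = -0.26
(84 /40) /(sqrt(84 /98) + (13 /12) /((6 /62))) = 1066338 /5645435 - 13608* sqrt(42) /5645435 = 0.17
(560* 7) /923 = 3920 /923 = 4.25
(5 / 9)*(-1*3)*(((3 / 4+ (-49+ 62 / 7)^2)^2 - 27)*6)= -499246374245 / 19208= -25991585.50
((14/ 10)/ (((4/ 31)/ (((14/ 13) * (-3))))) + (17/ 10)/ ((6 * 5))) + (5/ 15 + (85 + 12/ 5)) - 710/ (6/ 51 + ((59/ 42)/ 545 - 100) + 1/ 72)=36280172482193/ 606228673700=59.85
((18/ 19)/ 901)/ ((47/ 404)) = 7272/ 804593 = 0.01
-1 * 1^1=-1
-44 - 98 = -142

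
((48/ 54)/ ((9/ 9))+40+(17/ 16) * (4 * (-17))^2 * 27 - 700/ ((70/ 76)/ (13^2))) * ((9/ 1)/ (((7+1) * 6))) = 38267/ 48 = 797.23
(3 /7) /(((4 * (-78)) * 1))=-1 /728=-0.00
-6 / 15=-2 / 5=-0.40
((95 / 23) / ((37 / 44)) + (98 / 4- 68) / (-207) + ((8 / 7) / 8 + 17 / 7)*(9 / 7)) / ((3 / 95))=200323555 / 750582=266.89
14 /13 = 1.08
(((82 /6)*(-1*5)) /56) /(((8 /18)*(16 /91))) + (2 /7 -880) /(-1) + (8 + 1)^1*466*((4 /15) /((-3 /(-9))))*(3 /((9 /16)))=336152303 /17920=18758.50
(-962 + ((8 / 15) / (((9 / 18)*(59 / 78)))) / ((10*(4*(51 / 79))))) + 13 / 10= -144529099 / 150450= -960.65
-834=-834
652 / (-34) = -326 / 17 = -19.18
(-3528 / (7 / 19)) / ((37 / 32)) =-306432 / 37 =-8281.95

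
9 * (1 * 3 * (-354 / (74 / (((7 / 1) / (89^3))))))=-33453 / 26083853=-0.00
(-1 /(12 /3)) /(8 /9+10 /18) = -9 /52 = -0.17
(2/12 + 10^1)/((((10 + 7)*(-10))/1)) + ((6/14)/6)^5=-0.06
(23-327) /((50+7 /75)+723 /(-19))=-216600 /8579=-25.25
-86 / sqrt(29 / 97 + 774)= -86* sqrt(7285379) / 75107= -3.09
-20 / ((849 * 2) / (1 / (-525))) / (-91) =-2 / 8112195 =-0.00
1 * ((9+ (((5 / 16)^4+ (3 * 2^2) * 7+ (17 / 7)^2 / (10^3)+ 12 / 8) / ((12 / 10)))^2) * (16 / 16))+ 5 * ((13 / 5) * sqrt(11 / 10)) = 5101.03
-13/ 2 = -6.50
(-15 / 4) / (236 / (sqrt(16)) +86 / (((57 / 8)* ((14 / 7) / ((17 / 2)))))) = -855 / 25148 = -0.03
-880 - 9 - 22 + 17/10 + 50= -8593/10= -859.30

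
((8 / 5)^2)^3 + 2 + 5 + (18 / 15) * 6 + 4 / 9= 4418671 / 140625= 31.42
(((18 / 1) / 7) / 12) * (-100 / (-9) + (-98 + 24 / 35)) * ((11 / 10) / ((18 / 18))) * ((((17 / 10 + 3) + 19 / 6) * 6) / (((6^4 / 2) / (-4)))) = 8811473 / 1488375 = 5.92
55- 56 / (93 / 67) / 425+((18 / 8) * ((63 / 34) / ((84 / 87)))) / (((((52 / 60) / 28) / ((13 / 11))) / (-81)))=-46258448801 / 3478200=-13299.54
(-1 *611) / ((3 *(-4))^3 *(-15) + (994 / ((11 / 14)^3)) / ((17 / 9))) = -13825097 / 611039664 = -0.02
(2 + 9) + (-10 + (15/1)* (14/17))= 227/17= 13.35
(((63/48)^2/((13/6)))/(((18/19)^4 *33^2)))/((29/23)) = 146871767/204317448192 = 0.00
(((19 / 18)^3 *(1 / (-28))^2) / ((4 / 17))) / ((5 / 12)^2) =116603 / 3175200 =0.04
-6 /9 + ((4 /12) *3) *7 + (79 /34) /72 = 15583 /2448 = 6.37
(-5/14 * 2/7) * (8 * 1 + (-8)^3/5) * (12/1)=5664/49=115.59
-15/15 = -1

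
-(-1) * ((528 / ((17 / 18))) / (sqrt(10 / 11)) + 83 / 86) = 83 / 86 + 4752 * sqrt(110) / 85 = 587.31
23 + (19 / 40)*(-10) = 73 / 4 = 18.25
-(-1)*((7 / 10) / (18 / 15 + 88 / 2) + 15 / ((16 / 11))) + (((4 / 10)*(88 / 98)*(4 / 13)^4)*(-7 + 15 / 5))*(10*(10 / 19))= 493262053923 / 48075246128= 10.26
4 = 4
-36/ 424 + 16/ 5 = 1651/ 530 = 3.12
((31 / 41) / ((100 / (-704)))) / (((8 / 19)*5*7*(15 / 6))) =-25916 / 179375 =-0.14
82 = 82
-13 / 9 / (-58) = 13 / 522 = 0.02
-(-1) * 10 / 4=5 / 2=2.50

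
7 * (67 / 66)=469 / 66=7.11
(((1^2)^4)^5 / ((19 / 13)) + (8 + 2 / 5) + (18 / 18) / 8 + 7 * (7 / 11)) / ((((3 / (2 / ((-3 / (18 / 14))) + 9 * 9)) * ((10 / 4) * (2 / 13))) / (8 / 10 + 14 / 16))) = 1589.65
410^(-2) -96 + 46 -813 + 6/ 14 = -862.57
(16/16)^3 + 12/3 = 5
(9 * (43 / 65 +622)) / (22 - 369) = -364257 / 22555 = -16.15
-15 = -15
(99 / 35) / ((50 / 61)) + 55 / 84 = 4.11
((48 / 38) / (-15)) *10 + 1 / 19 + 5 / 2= 65 / 38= 1.71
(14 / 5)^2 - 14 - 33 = -979 / 25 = -39.16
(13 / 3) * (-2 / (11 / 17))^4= 17372368 / 43923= 395.52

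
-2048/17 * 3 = -6144/17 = -361.41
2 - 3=-1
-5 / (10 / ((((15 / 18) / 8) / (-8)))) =5 / 768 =0.01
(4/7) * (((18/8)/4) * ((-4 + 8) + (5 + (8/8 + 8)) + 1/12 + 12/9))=699/112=6.24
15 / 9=5 / 3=1.67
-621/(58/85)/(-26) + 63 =147789/1508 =98.00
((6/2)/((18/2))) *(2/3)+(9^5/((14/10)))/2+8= 2658241/126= 21097.15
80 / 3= 26.67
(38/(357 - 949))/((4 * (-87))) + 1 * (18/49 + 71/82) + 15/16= 449249621/206943072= 2.17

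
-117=-117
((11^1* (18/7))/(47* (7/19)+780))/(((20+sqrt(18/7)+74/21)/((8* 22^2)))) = 981249984/167260109 - 17877024* sqrt(14)/167260109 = 5.47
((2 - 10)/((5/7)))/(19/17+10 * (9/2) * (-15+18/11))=5236/280615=0.02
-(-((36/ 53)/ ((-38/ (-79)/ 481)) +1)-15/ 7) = 4810028/ 7049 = 682.37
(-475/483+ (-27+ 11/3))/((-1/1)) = 3915/161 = 24.32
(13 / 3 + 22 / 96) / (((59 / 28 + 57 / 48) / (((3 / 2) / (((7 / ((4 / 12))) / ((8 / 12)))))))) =73 / 1107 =0.07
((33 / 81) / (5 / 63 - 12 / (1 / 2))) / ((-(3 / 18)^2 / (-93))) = -7812 / 137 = -57.02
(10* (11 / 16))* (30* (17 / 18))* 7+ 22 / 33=32741 / 24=1364.21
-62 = -62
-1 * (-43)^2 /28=-1849 /28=-66.04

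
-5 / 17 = -0.29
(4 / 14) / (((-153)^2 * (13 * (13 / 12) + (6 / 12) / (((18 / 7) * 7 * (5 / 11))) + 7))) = 0.00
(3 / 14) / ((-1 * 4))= -0.05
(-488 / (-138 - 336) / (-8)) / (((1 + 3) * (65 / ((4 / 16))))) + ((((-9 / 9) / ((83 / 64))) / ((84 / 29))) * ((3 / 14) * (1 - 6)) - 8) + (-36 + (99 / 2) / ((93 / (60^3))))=7142633771242423 / 62150917920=114924.03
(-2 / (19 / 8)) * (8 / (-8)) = 16 / 19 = 0.84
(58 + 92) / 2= 75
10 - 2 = 8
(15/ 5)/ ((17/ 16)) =48/ 17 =2.82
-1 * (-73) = 73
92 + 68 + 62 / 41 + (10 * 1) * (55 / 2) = 17897 / 41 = 436.51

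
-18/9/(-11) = 2/11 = 0.18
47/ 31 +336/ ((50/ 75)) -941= -13500/ 31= -435.48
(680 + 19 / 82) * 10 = 278895 / 41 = 6802.32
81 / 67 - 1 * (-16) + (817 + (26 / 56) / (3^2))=14085655 / 16884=834.26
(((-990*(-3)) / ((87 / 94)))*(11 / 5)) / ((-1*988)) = -51183 / 7163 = -7.15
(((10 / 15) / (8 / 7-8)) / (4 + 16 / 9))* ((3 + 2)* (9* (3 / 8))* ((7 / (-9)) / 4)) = 735 / 13312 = 0.06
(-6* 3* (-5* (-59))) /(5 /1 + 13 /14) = -74340 /83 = -895.66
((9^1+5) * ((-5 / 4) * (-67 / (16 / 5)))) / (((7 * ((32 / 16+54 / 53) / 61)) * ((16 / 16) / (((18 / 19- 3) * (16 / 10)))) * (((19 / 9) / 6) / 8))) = -228091383 / 2888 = -78979.01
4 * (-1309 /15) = -5236 /15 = -349.07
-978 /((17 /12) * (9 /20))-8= -26216 /17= -1542.12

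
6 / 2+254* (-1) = -251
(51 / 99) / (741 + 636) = 1 / 2673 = 0.00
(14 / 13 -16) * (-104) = 1552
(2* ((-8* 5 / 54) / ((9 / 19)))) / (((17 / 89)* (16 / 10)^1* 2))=-42275 / 8262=-5.12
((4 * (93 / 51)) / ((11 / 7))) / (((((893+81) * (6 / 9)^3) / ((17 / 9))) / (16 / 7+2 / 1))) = 1395 / 10714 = 0.13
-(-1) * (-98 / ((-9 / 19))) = 1862 / 9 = 206.89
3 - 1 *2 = 1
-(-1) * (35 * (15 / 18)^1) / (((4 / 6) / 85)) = 14875 / 4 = 3718.75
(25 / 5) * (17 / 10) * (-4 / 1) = -34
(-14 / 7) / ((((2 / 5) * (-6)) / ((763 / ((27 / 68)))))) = 129710 / 81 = 1601.36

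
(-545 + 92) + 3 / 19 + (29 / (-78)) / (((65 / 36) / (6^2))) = -7389396 / 16055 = -460.26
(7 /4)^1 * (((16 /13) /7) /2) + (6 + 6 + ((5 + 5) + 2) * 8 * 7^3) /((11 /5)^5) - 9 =1319666635 /2093663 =630.31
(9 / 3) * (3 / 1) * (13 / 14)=117 / 14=8.36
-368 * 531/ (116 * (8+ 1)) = -5428/ 29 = -187.17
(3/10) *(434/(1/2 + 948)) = 186/1355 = 0.14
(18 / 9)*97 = 194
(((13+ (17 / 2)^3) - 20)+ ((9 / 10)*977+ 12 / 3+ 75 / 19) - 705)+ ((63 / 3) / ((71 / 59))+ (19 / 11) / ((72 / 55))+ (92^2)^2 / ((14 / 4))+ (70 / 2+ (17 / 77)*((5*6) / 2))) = 191357905538311 / 9348570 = 20469216.74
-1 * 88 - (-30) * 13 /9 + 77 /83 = -10891 /249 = -43.74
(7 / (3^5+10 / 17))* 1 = 119 / 4141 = 0.03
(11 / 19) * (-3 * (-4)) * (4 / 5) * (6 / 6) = 528 / 95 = 5.56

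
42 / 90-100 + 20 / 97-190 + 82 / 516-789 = -44970397 / 41710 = -1078.17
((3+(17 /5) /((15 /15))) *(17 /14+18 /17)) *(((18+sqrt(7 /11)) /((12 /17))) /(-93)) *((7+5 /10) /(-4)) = 541 *sqrt(77) /14322+1623 /217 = 7.81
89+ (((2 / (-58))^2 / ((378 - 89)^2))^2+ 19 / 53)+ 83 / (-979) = 22854172880045831172432 / 256001154589706936927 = 89.27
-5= -5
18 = 18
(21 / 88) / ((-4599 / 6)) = -0.00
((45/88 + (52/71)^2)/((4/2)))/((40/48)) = 1394391/2218040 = 0.63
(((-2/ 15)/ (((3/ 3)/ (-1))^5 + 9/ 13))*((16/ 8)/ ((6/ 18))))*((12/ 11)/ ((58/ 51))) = 3978/ 1595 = 2.49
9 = 9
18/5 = 3.60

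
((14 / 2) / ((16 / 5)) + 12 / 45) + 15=4189 / 240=17.45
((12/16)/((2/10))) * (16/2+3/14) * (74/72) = 21275/672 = 31.66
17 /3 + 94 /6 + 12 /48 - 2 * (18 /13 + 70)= -18905 /156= -121.19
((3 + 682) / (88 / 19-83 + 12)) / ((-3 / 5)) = 65075 / 3783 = 17.20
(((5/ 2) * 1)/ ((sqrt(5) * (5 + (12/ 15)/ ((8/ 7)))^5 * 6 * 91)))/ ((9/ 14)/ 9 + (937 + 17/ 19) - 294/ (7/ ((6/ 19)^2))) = 50000 * sqrt(5)/ 306768290075559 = 0.00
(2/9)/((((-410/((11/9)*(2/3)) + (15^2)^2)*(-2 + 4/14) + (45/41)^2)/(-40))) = 2070992/20018654199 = 0.00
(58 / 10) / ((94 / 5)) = 29 / 94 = 0.31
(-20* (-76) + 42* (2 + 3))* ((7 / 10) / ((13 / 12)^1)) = 14532 / 13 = 1117.85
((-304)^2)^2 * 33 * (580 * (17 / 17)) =163469324451840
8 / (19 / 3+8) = 24 / 43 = 0.56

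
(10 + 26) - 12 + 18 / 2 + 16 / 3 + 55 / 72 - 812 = -55649 / 72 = -772.90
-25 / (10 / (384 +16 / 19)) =-18280 / 19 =-962.11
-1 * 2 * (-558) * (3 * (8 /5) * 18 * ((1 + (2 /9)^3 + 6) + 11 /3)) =15443456 /15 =1029563.73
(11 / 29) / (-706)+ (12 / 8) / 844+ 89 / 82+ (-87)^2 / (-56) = -332461962655 / 2479688036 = -134.07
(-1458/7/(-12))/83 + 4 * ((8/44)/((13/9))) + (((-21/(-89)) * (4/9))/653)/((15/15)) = 20650077611/28971208266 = 0.71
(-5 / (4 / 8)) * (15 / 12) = -25 / 2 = -12.50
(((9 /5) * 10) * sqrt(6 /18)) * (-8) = -48 * sqrt(3) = -83.14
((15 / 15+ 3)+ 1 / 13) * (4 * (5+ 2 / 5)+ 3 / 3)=5989 / 65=92.14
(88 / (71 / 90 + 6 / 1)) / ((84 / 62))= 40920 / 4277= 9.57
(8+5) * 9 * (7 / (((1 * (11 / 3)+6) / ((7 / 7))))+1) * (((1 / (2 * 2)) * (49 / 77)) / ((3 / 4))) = 13650 / 319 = 42.79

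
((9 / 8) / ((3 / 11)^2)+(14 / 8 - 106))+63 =-209 / 8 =-26.12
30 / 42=0.71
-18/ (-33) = 6/ 11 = 0.55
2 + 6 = 8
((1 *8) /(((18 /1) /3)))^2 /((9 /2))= 32 /81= 0.40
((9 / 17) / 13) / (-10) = -9 / 2210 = -0.00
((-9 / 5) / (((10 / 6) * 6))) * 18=-81 / 25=-3.24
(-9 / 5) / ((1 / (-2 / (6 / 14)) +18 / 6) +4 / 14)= -0.59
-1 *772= -772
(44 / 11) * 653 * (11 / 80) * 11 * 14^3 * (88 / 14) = 340704056 / 5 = 68140811.20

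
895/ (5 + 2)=895/ 7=127.86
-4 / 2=-2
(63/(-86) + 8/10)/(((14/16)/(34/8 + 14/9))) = 6061/13545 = 0.45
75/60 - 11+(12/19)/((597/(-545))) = -156179/15124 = -10.33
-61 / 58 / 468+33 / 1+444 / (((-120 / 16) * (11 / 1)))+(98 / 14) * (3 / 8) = 30.24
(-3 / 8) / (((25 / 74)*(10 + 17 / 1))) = -37 / 900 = -0.04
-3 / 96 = -1 / 32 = -0.03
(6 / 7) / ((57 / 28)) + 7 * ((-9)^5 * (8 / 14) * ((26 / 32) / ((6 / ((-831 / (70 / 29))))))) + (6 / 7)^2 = 820135012873 / 74480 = 11011479.76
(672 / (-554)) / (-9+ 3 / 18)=0.14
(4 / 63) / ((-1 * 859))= -4 / 54117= -0.00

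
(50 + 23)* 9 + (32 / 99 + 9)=65966 / 99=666.32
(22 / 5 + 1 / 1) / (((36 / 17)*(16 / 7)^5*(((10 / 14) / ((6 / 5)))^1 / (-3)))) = -54000891 / 262144000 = -0.21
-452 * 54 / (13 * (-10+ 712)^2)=-226 / 59319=-0.00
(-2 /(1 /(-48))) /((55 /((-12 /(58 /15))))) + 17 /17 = -1409 /319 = -4.42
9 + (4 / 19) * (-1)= 167 / 19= 8.79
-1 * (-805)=805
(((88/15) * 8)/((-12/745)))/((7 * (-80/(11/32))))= 18029/10080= 1.79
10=10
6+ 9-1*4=11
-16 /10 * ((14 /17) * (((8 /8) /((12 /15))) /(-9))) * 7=196 /153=1.28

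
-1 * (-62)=62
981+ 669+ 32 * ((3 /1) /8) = 1662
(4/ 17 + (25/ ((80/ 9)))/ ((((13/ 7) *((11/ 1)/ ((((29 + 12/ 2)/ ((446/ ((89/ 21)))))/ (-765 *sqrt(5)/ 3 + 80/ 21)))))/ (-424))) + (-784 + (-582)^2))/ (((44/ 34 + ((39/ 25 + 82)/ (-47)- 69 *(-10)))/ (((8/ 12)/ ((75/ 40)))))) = 2197635677300 *sqrt(5)/ 279871865104840723 + 3950455093714911199040/ 22669621073492098563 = 174.26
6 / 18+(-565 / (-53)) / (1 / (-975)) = -1652572 / 159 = -10393.53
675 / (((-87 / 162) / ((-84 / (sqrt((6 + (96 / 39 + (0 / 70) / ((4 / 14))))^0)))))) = 3061800 / 29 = 105579.31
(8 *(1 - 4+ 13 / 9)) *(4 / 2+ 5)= -87.11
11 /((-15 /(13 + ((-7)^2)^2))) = -26554 /15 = -1770.27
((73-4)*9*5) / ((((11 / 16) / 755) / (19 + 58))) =262558800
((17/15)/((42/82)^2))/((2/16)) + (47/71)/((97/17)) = 1579763777/45557505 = 34.68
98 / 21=14 / 3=4.67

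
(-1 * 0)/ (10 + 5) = 0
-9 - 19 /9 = -100 /9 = -11.11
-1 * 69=-69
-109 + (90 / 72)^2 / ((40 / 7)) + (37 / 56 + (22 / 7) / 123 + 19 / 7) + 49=-6207577 / 110208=-56.33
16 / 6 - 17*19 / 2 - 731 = -5339 / 6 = -889.83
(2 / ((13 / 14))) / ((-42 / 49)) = -98 / 39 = -2.51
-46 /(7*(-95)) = 46 /665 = 0.07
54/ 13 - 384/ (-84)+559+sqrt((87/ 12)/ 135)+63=sqrt(435)/ 90+57396/ 91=630.96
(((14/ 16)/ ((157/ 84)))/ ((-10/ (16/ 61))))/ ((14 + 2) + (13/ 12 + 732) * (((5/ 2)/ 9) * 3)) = -42336/ 2161385245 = -0.00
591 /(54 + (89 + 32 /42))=12411 /3019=4.11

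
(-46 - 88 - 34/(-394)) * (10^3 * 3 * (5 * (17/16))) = -840894375/394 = -2134249.68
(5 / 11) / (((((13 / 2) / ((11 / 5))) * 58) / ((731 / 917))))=731 / 345709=0.00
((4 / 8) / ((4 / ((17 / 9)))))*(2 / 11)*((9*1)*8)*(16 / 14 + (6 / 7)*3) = 11.48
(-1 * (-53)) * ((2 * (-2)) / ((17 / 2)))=-424 / 17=-24.94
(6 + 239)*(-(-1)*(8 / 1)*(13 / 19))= 25480 / 19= 1341.05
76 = 76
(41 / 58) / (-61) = -41 / 3538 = -0.01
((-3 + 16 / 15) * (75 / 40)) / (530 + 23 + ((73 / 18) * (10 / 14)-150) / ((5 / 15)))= -609 / 18764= -0.03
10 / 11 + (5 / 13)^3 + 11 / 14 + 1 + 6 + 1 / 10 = 7487167 / 845845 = 8.85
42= 42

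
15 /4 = 3.75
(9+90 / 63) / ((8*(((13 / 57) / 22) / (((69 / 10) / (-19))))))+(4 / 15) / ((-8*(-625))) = -311664011 / 6825000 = -45.67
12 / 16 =3 / 4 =0.75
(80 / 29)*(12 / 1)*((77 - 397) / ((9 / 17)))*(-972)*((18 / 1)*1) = 10152345600 / 29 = 350080882.76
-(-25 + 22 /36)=439 /18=24.39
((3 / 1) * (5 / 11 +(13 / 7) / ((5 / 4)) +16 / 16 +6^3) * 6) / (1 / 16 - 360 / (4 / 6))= -24276096 / 3326015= -7.30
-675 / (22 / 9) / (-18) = 675 / 44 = 15.34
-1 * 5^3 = -125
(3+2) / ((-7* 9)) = -5 / 63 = -0.08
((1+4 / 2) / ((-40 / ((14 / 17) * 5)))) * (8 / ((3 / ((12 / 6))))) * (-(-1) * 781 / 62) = -10934 / 527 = -20.75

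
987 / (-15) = -329 / 5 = -65.80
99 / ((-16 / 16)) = -99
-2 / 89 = -0.02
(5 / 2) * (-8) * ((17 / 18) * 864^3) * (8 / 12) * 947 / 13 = -7691417026560 / 13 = -591647463581.54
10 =10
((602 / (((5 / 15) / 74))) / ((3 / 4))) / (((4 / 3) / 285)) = 38088540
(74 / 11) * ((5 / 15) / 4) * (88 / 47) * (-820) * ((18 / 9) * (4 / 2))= -485440 / 141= -3442.84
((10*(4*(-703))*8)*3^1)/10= -67488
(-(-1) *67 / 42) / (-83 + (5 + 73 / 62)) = -2077 / 100023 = -0.02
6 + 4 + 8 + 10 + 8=36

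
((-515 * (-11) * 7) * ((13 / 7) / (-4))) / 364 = -5665 / 112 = -50.58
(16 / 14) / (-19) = -8 / 133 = -0.06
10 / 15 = 2 / 3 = 0.67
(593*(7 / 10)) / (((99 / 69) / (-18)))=-286419 / 55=-5207.62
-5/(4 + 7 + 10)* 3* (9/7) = -0.92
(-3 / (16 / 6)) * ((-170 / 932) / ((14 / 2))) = 765 / 26096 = 0.03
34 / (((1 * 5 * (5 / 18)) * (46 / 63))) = 19278 / 575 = 33.53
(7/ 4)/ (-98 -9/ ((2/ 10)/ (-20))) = 7/ 3208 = 0.00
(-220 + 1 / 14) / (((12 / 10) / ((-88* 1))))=338690 / 21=16128.10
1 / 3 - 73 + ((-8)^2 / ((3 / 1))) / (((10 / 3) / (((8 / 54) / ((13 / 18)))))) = -71.35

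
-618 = -618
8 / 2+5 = 9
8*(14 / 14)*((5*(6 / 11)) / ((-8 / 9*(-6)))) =45 / 11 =4.09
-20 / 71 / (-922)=10 / 32731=0.00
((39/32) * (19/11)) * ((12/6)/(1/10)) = 3705/88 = 42.10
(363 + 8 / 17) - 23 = 5788 / 17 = 340.47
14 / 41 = 0.34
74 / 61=1.21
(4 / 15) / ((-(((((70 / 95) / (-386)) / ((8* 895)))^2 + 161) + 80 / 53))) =-0.00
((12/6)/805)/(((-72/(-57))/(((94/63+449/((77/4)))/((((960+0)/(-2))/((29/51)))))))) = -4738049/81939211200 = -0.00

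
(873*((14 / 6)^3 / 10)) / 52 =21.33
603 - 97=506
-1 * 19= -19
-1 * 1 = -1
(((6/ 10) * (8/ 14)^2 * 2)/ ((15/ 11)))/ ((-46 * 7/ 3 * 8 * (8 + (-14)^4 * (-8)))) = 0.00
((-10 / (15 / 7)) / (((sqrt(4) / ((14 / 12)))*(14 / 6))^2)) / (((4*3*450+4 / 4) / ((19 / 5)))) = -133 / 648120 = -0.00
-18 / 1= -18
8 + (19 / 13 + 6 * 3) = 357 / 13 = 27.46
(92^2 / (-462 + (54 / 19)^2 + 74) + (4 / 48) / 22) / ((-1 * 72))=12601811 / 40734144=0.31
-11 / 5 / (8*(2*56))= -11 / 4480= -0.00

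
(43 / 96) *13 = 559 / 96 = 5.82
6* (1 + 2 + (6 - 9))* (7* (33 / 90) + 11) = 0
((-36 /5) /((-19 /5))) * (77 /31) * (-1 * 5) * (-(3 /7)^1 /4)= 2.52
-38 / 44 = -19 / 22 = -0.86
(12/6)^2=4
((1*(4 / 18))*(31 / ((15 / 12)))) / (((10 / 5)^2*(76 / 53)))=1643 / 1710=0.96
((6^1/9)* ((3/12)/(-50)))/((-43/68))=17/3225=0.01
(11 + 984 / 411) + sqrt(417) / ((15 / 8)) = 8 * sqrt(417) / 15 + 1835 / 137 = 24.29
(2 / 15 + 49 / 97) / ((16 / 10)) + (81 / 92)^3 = 245074475 / 226598208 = 1.08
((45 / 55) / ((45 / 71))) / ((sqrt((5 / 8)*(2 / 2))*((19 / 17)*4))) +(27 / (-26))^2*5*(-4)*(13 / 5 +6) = -31347 / 169 +1207*sqrt(10) / 10450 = -185.12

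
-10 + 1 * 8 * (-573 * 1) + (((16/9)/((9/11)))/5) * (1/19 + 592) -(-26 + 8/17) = -563967472/130815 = -4311.18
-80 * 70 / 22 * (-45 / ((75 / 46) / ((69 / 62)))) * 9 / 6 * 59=235955160 / 341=691950.62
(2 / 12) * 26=13 / 3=4.33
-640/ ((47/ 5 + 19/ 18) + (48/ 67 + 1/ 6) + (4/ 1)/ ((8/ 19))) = -3859200/ 125657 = -30.71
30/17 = 1.76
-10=-10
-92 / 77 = -1.19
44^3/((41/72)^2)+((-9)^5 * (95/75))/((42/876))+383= -76305360437/58835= -1296938.22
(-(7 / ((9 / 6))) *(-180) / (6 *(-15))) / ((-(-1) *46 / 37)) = -518 / 69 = -7.51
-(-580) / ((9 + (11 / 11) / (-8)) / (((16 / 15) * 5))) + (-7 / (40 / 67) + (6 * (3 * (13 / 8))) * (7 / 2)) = 1870969 / 4260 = 439.19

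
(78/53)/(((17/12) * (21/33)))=10296/6307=1.63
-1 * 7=-7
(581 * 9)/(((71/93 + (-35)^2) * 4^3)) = 486297/7295744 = 0.07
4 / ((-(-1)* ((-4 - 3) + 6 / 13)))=-0.61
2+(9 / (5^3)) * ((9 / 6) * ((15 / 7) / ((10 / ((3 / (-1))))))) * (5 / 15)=6919 / 3500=1.98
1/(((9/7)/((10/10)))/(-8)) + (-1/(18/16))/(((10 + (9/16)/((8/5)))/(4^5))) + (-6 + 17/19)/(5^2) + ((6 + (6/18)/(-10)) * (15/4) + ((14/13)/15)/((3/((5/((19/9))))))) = -1694841727/23563800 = -71.93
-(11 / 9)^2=-121 / 81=-1.49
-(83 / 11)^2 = -6889 / 121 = -56.93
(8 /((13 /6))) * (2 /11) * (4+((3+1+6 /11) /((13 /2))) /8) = 56112 /20449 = 2.74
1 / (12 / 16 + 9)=4 / 39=0.10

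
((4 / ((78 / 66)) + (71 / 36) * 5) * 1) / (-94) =-6199 / 43992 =-0.14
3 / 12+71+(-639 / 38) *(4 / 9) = 4847 / 76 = 63.78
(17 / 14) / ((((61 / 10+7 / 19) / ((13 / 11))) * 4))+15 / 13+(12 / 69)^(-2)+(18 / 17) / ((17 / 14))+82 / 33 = 642160312403 / 17065736688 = 37.63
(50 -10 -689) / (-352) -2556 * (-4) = 327227 / 32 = 10225.84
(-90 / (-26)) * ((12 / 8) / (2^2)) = 135 / 104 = 1.30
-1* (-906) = 906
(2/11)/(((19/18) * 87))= 12/6061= 0.00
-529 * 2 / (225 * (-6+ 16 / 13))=6877 / 6975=0.99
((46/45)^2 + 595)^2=1456827274081/4100625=355269.57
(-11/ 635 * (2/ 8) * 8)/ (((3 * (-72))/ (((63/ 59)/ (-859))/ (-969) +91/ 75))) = 4096587572/ 21049726172625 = 0.00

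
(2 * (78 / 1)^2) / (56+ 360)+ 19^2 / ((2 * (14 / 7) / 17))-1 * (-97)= 3321 / 2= 1660.50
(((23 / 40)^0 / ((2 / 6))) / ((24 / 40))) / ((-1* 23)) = -5 / 23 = -0.22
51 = 51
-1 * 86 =-86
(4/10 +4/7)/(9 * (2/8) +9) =136/1575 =0.09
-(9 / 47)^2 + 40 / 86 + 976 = 92748009 / 94987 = 976.43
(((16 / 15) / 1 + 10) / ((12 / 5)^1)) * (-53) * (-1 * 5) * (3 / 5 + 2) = 57187 / 18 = 3177.06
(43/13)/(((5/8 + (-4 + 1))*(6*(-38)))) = 86/14079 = 0.01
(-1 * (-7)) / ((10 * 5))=7 / 50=0.14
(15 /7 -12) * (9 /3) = -207 /7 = -29.57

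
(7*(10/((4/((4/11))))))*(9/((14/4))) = 180/11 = 16.36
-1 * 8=-8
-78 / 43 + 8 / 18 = -530 / 387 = -1.37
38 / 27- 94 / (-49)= 4400 / 1323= 3.33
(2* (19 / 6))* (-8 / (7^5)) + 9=453637 / 50421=9.00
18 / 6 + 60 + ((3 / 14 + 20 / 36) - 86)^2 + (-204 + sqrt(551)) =sqrt(551) + 113087605 / 15876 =7146.65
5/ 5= 1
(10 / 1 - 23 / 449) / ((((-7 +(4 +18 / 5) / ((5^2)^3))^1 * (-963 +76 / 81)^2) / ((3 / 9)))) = -0.00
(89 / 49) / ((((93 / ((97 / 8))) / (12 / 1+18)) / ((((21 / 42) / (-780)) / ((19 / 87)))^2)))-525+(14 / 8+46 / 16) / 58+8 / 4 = -1798850471696563 / 3440009547520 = -522.92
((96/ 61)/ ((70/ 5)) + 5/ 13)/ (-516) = -2759/ 2864316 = -0.00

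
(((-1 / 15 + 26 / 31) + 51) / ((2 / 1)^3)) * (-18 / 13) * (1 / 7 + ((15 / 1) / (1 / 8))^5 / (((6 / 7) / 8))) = -58705739366436111 / 28210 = -2081025854889.62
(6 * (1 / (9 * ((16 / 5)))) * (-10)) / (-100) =1 / 48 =0.02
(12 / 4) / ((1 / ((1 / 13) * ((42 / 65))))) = 126 / 845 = 0.15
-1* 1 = -1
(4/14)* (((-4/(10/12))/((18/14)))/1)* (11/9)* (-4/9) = 704/1215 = 0.58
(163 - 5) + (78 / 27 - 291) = -1171 / 9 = -130.11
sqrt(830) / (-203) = -sqrt(830) / 203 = -0.14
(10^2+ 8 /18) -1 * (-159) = 2335 /9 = 259.44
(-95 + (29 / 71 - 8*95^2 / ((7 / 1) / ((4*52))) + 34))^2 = 1136952428487921796 / 247009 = 4602878552959.29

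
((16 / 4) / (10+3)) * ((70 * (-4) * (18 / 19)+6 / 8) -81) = -26259 / 247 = -106.31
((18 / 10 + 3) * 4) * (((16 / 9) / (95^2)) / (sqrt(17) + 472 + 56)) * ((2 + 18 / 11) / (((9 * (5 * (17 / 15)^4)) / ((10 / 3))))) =0.00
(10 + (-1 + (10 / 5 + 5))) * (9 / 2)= 72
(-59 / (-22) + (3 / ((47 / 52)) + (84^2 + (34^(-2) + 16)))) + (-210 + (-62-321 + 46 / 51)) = 11628940121 / 1792956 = 6485.90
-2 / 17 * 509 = -1018 / 17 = -59.88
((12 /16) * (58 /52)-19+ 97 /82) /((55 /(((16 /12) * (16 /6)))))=-6436 /5863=-1.10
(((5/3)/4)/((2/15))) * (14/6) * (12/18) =175/36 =4.86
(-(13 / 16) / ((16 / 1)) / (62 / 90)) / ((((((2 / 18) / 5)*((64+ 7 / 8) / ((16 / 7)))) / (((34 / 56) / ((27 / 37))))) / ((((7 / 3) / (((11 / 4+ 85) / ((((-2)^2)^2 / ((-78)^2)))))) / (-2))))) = 15725 / 4625088741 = 0.00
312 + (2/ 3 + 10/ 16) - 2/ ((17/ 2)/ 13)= 126575/ 408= 310.23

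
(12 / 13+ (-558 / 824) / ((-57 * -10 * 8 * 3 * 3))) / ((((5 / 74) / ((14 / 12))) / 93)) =181007678873 / 122116800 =1482.25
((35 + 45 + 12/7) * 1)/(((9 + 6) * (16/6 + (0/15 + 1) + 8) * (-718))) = -286/439775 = -0.00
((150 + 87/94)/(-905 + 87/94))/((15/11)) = -52019/424915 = -0.12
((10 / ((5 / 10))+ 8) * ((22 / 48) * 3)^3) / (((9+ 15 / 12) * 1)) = 9317 / 1312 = 7.10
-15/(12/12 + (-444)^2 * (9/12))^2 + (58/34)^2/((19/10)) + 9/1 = 1264171410096496/120036058263019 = 10.53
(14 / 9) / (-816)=-7 / 3672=-0.00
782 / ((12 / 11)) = 4301 / 6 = 716.83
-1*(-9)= 9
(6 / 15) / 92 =0.00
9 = 9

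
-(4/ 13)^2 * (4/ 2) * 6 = -192/ 169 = -1.14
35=35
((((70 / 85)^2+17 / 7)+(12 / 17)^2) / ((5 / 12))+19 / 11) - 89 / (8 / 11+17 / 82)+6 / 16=-3728663623 / 44139480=-84.47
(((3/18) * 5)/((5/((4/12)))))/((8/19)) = 19/144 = 0.13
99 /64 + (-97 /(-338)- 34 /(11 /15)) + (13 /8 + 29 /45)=-226258451 /5353920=-42.26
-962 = -962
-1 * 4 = -4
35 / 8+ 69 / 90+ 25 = 3617 / 120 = 30.14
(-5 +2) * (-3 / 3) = 3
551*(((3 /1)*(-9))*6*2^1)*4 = -714096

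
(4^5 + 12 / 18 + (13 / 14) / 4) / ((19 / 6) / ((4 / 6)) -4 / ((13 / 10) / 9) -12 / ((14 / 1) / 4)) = -2238379 / 57594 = -38.86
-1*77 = -77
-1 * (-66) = 66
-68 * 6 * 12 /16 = -306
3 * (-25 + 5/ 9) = -220/ 3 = -73.33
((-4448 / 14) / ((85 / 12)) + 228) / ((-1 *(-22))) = 8.32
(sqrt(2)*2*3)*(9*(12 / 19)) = 648*sqrt(2) / 19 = 48.23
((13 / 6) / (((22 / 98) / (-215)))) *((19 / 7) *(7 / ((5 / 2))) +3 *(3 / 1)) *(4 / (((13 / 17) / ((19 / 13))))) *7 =-790811882 / 429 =-1843384.34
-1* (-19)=19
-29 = -29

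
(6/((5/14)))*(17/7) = 204/5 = 40.80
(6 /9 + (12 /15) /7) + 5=607 /105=5.78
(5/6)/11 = 5/66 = 0.08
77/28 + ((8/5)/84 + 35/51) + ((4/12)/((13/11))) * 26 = 25677/2380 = 10.79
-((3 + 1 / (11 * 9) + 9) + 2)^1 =-1387 / 99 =-14.01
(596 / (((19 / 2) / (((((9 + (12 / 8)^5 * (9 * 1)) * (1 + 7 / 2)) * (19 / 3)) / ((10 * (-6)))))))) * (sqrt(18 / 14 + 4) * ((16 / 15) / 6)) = -1639 * sqrt(259) / 28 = -942.04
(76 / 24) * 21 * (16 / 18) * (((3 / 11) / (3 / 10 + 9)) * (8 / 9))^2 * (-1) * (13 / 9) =-44262400 / 762919641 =-0.06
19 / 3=6.33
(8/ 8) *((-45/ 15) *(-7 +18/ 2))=-6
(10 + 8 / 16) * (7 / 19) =3.87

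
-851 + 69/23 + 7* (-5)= -883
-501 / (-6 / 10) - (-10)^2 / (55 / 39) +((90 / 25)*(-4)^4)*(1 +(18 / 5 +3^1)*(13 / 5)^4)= 48063827069 / 171875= 279644.08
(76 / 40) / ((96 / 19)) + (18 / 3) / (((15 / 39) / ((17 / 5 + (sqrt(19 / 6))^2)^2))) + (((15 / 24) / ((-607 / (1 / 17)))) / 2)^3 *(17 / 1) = 22273636425554980919 / 33092827610624000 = 673.07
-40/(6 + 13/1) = -2.11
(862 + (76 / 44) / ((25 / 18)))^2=56354961664 / 75625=745189.58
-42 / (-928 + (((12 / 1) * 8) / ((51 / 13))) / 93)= 4743 / 104768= 0.05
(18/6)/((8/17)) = 51/8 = 6.38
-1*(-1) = 1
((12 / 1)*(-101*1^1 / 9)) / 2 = -202 / 3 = -67.33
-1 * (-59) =59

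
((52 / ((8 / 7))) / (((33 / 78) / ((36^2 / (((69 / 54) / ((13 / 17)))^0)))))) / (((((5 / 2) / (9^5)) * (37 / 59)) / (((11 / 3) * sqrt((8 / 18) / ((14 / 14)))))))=2373951198528 / 185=12832168640.69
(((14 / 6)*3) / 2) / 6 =7 / 12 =0.58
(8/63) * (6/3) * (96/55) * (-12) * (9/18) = -1024/385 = -2.66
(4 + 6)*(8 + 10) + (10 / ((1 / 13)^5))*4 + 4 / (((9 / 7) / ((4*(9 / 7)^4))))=5094213364 / 343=14851934.01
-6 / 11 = -0.55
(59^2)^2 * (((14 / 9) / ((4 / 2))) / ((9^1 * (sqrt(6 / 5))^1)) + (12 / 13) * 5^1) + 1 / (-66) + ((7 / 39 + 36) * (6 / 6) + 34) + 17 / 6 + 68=84821527 * sqrt(30) / 486 + 23992435268 / 429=56882362.12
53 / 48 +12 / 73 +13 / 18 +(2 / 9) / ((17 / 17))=23263 / 10512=2.21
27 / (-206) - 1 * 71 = -14653 / 206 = -71.13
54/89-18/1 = -1548/89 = -17.39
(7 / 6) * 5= 35 / 6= 5.83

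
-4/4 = -1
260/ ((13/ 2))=40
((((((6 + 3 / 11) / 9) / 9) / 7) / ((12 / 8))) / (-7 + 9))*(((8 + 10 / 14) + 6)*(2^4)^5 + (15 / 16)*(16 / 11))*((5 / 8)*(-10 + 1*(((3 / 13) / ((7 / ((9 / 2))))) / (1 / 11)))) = -208078690098385 / 699242544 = -297577.27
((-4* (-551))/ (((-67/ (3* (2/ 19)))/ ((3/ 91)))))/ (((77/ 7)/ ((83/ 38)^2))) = -3596058/ 24211187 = -0.15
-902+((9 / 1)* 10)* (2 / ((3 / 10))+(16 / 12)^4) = -158 / 9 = -17.56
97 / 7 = 13.86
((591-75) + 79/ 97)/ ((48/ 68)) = 852227/ 1164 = 732.15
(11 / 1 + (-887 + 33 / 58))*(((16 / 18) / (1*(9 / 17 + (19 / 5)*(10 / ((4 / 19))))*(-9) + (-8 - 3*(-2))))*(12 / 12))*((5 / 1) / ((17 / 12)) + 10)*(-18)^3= -37639.29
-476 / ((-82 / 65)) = 15470 / 41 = 377.32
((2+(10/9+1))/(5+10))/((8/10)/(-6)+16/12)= 37/162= 0.23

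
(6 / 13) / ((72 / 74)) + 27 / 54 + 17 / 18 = 449 / 234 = 1.92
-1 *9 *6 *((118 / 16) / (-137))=1593 / 548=2.91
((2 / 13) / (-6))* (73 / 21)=-73 / 819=-0.09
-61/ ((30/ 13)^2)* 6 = -10309/ 150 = -68.73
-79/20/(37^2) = -0.00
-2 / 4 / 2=-1 / 4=-0.25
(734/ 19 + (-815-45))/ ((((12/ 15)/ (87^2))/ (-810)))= 119598336675/ 19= 6294649298.68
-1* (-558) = 558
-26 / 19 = -1.37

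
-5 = -5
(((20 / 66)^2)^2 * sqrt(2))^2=0.00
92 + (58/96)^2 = 212809/2304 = 92.37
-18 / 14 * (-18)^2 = -416.57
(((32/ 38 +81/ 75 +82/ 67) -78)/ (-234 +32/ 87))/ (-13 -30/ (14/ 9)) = -1450777461/ 146193738700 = -0.01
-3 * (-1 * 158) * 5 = 2370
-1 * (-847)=847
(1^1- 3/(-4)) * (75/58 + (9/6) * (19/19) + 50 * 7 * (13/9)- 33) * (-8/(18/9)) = -868462/261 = -3327.44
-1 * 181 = -181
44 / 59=0.75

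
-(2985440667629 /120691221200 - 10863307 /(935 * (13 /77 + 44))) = 5148417585945529 /21603728594800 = 238.31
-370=-370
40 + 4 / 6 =122 / 3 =40.67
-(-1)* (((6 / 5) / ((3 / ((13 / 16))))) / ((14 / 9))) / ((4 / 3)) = 351 / 2240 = 0.16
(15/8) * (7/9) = 1.46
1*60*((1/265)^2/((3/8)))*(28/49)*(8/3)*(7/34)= 512/716295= 0.00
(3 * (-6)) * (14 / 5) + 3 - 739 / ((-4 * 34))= -28537 / 680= -41.97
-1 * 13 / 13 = -1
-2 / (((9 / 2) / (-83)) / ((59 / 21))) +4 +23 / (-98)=107.41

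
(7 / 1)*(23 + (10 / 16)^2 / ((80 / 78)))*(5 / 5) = 83797 / 512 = 163.67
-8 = -8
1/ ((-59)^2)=1/ 3481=0.00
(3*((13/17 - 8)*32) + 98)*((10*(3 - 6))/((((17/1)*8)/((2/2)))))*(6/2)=228195/578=394.80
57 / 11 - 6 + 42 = 453 / 11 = 41.18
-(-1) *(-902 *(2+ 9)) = -9922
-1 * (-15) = 15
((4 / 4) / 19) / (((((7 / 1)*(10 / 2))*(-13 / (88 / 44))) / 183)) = -0.04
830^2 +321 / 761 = 524253221 / 761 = 688900.42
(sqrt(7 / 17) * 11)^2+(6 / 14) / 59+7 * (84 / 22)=5912656 / 77231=76.56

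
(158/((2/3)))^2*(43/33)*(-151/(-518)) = 121568439/5698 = 21335.28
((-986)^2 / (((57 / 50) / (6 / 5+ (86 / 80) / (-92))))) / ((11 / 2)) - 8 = 5314035649 / 28842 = 184246.43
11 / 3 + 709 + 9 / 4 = 8579 / 12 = 714.92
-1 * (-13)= 13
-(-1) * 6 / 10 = 0.60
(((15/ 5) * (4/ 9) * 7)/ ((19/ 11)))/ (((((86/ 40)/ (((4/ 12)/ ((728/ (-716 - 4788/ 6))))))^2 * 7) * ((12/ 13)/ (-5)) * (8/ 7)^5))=-0.22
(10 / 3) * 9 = 30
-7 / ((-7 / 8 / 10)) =80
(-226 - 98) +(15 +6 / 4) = -307.50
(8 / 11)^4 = 4096 / 14641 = 0.28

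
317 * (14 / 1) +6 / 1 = 4444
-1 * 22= -22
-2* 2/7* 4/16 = -1/7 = -0.14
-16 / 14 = -1.14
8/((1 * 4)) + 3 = 5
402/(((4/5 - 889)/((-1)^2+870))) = -1750710/4441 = -394.22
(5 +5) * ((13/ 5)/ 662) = 13/ 331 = 0.04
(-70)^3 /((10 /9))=-308700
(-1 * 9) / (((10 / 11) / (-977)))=96723 / 10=9672.30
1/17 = 0.06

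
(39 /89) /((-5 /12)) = -468 /445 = -1.05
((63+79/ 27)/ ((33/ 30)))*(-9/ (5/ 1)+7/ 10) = -1780/ 27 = -65.93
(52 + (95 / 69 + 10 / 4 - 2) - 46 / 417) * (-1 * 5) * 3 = -806.50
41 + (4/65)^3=11259689/274625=41.00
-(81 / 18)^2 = -20.25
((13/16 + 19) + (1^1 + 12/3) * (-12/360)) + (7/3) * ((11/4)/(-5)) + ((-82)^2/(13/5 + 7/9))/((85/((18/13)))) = 17061211/335920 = 50.79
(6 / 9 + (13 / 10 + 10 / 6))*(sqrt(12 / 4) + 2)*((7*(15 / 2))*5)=3815*sqrt(3) / 4 + 3815 / 2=3559.44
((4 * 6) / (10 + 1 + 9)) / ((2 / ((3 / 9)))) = 1 / 5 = 0.20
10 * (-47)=-470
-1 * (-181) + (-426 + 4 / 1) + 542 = 301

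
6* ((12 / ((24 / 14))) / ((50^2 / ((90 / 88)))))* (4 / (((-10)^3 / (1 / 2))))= -189 / 5500000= -0.00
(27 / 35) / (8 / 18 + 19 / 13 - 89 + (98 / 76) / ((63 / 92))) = -60021 / 6629840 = -0.01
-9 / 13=-0.69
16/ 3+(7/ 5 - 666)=-9889/ 15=-659.27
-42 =-42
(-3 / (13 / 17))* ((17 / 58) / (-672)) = 289 / 168896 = 0.00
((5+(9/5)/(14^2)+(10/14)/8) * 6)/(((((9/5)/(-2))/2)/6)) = -19986/49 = -407.88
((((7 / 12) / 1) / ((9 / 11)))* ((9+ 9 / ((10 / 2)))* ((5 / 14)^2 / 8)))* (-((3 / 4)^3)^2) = -40095 / 1835008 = -0.02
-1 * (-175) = 175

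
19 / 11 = 1.73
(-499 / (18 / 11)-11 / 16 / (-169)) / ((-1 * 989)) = 7421029 / 24068304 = 0.31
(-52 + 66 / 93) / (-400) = 159 / 1240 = 0.13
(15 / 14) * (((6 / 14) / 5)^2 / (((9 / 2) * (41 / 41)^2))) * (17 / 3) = 17 / 1715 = 0.01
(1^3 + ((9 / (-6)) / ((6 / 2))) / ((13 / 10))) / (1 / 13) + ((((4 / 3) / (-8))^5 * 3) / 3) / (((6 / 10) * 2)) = 373243 / 46656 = 8.00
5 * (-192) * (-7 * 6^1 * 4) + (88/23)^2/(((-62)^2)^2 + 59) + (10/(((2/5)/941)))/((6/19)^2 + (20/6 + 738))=1012489462573819192093/6276601634902260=161311.73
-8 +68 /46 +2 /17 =-2504 /391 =-6.40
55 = 55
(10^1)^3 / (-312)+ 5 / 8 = -805 / 312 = -2.58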